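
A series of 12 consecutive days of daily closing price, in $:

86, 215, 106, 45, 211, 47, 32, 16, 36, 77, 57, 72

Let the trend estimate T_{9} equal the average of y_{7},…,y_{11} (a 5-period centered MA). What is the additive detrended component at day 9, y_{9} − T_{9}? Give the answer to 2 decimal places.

-7.60

Trend T_9 = (32 + 16 + 36 + 77 + 57) / 5 = 218/5 = 43.6000
Detrended value: 36 − 43.6000 = -7.60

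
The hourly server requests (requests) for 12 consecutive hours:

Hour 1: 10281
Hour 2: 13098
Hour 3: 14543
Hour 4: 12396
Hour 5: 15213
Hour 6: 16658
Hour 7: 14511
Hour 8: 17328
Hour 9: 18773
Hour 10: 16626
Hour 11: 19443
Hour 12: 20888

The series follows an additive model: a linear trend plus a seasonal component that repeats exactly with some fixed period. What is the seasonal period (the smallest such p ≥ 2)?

3

First differences y_{t+1} − y_t: 2817, 1445, -2147, 2817, 1445, -2147, 2817, 1445, …
The difference pattern repeats every 3 terms and not for any smaller step, so p = 3.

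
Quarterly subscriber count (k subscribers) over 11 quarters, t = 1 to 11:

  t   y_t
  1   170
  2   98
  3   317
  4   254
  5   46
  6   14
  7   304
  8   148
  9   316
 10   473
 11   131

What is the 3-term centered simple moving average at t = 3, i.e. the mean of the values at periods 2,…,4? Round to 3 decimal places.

223.000

Sum of periods 2–4: 98 + 317 + 254 = 669
Divide by 3: 669 / 3 = 223.000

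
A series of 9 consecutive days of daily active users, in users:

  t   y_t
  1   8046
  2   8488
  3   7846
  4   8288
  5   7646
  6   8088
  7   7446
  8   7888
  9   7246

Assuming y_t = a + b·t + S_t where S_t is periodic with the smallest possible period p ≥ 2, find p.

First differences y_{t+1} − y_t: 442, -642, 442, -642, 442, -642, …
The difference pattern repeats every 2 terms and not for any smaller step, so p = 2.

2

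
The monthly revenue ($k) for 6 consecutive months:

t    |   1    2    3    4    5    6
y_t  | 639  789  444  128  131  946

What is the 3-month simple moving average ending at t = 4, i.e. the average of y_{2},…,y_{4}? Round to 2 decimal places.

Sum of periods 2–4: 789 + 444 + 128 = 1361
Divide by 3: 1361 / 3 = 453.67

453.67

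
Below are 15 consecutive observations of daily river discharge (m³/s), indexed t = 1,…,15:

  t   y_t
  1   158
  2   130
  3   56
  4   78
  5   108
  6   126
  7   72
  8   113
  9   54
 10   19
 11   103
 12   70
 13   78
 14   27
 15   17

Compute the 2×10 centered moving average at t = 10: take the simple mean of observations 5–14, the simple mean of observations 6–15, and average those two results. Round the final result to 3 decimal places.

Sum over 5–14: 108 + 126 + 72 + 113 + 54 + 19 + 103 + 70 + 78 + 27 = 770
Sum over 6–15: 126 + 72 + 113 + 54 + 19 + 103 + 70 + 78 + 27 + 17 = 679
CMA at t=10 = (770 + 679) / (2·10) = 1449 / 20 = 72.450

72.450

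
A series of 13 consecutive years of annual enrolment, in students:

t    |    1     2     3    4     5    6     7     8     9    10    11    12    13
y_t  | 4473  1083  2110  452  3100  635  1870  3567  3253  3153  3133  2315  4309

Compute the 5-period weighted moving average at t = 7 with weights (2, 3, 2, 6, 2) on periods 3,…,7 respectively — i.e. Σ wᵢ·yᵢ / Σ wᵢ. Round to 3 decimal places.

Weighted sum: 2·2110 + 3·452 + 2·3100 + 6·635 + 2·1870 = 4220 + 1356 + 6200 + 3810 + 3740 = 19326
Weight total: 2 + 3 + 2 + 6 + 2 = 15
WMA = 19326 / 15 = 1288.400

1288.400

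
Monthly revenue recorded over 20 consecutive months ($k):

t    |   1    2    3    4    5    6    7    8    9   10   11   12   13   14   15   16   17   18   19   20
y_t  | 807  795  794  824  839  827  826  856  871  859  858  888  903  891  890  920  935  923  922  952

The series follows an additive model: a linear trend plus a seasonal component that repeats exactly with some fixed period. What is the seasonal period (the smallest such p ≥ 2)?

4

First differences y_{t+1} − y_t: -12, -1, 30, 15, -12, -1, 30, 15, -12, -1, …
The difference pattern repeats every 4 terms and not for any smaller step, so p = 4.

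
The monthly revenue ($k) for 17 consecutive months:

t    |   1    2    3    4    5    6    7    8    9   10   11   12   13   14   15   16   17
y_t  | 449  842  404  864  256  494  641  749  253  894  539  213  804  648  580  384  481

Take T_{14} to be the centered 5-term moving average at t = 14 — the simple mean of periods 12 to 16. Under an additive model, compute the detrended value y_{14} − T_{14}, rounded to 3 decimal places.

122.200

Trend T_14 = (213 + 804 + 648 + 580 + 384) / 5 = 2629/5 = 525.80000
Detrended value: 648 − 525.80000 = 122.200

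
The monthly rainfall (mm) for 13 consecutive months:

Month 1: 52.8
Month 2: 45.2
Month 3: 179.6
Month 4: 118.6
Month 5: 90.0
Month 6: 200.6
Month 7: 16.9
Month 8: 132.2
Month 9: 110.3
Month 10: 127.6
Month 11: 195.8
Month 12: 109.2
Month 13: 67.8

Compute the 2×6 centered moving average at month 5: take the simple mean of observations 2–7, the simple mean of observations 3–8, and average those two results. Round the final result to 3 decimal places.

Sum over 2–7: 45.2 + 179.6 + 118.6 + 90.0 + 200.6 + 16.9 = 650.9
Sum over 3–8: 179.6 + 118.6 + 90.0 + 200.6 + 16.9 + 132.2 = 737.9
CMA at t=5 = (650.9 + 737.9) / (2·6) = 1388.8 / 12 = 115.733

115.733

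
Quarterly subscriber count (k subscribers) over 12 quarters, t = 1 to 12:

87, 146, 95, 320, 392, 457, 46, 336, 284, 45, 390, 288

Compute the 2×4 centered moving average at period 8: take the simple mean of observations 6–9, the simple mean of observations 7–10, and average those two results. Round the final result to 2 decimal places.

229.25

Sum over 6–9: 457 + 46 + 336 + 284 = 1123
Sum over 7–10: 46 + 336 + 284 + 45 = 711
CMA at t=8 = (1123 + 711) / (2·4) = 1834 / 8 = 229.25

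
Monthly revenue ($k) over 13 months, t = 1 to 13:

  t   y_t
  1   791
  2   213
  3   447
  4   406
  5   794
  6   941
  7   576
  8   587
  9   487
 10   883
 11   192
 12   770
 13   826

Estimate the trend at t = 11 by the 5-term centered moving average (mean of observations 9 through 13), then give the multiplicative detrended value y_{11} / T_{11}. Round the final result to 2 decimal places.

Trend T_11 = (487 + 883 + 192 + 770 + 826) / 5 = 3158/5 = 631.6000
Ratio to trend: 192 / 631.6000 = 0.30

0.30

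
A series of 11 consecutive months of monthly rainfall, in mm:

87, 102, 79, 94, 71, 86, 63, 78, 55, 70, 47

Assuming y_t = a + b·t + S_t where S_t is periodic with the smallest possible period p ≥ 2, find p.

First differences y_{t+1} − y_t: 15, -23, 15, -23, 15, -23, …
The difference pattern repeats every 2 terms and not for any smaller step, so p = 2.

2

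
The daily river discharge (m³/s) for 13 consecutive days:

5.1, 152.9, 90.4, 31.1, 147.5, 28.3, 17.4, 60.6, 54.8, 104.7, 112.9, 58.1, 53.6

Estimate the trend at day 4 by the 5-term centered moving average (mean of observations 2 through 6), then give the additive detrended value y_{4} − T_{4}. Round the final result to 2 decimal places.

Trend T_4 = (152.9 + 90.4 + 31.1 + 147.5 + 28.3) / 5 = 450.2/5 = 90.0400
Detrended value: 31.1 − 90.0400 = -58.94

-58.94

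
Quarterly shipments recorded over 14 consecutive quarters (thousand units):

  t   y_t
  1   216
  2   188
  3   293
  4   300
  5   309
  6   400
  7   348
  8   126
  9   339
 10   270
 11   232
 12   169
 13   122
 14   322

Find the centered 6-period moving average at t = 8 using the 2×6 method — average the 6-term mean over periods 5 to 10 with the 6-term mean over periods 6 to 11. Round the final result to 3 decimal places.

292.250

Sum over 5–10: 309 + 400 + 348 + 126 + 339 + 270 = 1792
Sum over 6–11: 400 + 348 + 126 + 339 + 270 + 232 = 1715
CMA at t=8 = (1792 + 1715) / (2·6) = 3507 / 12 = 292.250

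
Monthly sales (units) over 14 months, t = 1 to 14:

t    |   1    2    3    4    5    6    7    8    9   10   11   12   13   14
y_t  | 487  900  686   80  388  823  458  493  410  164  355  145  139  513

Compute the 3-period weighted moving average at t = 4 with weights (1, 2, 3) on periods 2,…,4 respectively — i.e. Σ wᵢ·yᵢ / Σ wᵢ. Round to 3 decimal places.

418.667

Weighted sum: 1·900 + 2·686 + 3·80 = 900 + 1372 + 240 = 2512
Weight total: 1 + 2 + 3 = 6
WMA = 2512 / 6 = 418.667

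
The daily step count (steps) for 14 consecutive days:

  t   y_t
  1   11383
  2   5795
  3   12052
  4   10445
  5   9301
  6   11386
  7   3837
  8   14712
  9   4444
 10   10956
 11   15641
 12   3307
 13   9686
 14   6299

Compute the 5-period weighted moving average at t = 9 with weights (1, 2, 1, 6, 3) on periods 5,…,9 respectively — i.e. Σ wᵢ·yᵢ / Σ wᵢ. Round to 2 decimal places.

10578.00

Weighted sum: 1·9301 + 2·11386 + 1·3837 + 6·14712 + 3·4444 = 9301 + 22772 + 3837 + 88272 + 13332 = 137514
Weight total: 1 + 2 + 1 + 6 + 3 = 13
WMA = 137514 / 13 = 10578.00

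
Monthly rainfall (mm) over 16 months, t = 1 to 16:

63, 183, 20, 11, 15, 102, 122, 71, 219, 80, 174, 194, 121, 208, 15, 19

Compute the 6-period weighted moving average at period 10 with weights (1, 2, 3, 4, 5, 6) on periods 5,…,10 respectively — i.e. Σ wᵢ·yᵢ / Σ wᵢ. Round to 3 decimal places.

116.381

Weighted sum: 1·15 + 2·102 + 3·122 + 4·71 + 5·219 + 6·80 = 15 + 204 + 366 + 284 + 1095 + 480 = 2444
Weight total: 1 + 2 + 3 + 4 + 5 + 6 = 21
WMA = 2444 / 21 = 116.381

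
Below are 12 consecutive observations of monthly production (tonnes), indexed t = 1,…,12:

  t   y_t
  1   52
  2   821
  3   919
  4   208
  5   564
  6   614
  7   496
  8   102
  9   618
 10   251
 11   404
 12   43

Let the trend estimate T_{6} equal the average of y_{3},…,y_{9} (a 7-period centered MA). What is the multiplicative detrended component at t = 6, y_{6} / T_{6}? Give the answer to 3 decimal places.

Trend T_6 = (919 + 208 + 564 + 614 + 496 + 102 + 618) / 7 = 3521/7 = 503.00000
Ratio to trend: 614 / 503.00000 = 1.221

1.221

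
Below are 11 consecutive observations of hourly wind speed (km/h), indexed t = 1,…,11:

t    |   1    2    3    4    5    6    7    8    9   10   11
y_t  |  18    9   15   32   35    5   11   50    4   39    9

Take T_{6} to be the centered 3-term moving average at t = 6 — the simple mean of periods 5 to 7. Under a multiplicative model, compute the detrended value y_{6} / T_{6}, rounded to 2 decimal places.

0.29

Trend T_6 = (35 + 5 + 11) / 3 = 51/3 = 17.0000
Ratio to trend: 5 / 17.0000 = 0.29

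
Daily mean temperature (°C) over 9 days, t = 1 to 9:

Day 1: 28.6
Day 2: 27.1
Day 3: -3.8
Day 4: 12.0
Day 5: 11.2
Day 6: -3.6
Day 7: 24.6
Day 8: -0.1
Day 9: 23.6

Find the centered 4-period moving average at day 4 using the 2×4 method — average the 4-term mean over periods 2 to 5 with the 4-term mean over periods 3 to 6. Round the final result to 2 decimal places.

Sum over 2–5: 27.1 + (-3.8) + 12.0 + 11.2 = 46.5
Sum over 3–6: (-3.8) + 12.0 + 11.2 + (-3.6) = 15.8
CMA at t=4 = (46.5 + 15.8) / (2·4) = 62.3 / 8 = 7.79

7.79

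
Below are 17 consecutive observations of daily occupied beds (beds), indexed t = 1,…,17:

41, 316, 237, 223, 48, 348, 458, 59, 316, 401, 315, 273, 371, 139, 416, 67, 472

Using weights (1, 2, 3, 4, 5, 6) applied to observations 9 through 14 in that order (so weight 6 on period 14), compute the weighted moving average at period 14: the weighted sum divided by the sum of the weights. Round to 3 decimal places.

Weighted sum: 1·316 + 2·401 + 3·315 + 4·273 + 5·371 + 6·139 = 316 + 802 + 945 + 1092 + 1855 + 834 = 5844
Weight total: 1 + 2 + 3 + 4 + 5 + 6 = 21
WMA = 5844 / 21 = 278.286

278.286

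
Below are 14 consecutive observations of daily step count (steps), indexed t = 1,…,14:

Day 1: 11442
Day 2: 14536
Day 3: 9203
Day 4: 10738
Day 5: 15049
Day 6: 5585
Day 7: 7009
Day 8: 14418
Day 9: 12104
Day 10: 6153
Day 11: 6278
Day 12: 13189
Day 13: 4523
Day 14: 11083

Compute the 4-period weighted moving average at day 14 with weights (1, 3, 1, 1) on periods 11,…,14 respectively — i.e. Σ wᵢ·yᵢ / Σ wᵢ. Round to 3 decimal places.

10241.833

Weighted sum: 1·6278 + 3·13189 + 1·4523 + 1·11083 = 6278 + 39567 + 4523 + 11083 = 61451
Weight total: 1 + 3 + 1 + 1 = 6
WMA = 61451 / 6 = 10241.833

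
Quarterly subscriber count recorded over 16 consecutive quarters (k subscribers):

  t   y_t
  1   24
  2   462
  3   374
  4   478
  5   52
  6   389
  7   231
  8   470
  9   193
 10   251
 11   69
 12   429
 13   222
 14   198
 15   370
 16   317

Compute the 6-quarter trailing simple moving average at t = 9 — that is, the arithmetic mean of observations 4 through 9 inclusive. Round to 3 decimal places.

Sum of periods 4–9: 478 + 52 + 389 + 231 + 470 + 193 = 1813
Divide by 6: 1813 / 6 = 302.167

302.167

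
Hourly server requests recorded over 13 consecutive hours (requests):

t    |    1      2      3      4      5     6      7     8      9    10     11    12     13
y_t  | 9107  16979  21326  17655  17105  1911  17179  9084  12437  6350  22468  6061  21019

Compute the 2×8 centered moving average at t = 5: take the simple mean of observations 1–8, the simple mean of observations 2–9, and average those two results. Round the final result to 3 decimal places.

14001.375

Sum over 1–8: 9107 + 16979 + 21326 + 17655 + 17105 + 1911 + 17179 + 9084 = 110346
Sum over 2–9: 16979 + 21326 + 17655 + 17105 + 1911 + 17179 + 9084 + 12437 = 113676
CMA at t=5 = (110346 + 113676) / (2·8) = 224022 / 16 = 14001.375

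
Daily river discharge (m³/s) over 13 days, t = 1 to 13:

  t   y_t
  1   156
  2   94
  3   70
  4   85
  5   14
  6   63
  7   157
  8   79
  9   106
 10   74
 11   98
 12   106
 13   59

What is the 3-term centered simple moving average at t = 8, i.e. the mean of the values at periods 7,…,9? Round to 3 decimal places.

114.000

Sum of periods 7–9: 157 + 79 + 106 = 342
Divide by 3: 342 / 3 = 114.000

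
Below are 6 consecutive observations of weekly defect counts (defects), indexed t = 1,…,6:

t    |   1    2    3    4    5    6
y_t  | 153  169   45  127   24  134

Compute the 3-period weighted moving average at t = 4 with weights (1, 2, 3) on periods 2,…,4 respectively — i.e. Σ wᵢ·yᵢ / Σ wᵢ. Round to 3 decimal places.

106.667

Weighted sum: 1·169 + 2·45 + 3·127 = 169 + 90 + 381 = 640
Weight total: 1 + 2 + 3 = 6
WMA = 640 / 6 = 106.667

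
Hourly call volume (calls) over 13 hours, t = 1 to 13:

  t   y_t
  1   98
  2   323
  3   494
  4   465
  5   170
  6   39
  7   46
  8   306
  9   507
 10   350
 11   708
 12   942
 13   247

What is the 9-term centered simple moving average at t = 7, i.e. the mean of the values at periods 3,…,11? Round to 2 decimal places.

342.78

Sum of periods 3–11: 494 + 465 + 170 + 39 + 46 + 306 + 507 + 350 + 708 = 3085
Divide by 9: 3085 / 9 = 342.78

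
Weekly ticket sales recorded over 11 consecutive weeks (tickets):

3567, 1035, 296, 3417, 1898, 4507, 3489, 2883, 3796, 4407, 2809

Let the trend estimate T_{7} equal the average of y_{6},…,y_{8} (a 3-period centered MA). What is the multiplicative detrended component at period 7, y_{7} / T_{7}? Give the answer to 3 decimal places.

0.962

Trend T_7 = (4507 + 3489 + 2883) / 3 = 10879/3 = 3626.33333
Ratio to trend: 3489 / 3626.33333 = 0.962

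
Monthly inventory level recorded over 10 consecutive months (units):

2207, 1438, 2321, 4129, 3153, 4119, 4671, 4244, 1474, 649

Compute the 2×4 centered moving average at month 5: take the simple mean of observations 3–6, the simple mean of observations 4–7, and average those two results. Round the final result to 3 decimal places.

Sum over 3–6: 2321 + 4129 + 3153 + 4119 = 13722
Sum over 4–7: 4129 + 3153 + 4119 + 4671 = 16072
CMA at t=5 = (13722 + 16072) / (2·4) = 29794 / 8 = 3724.250

3724.250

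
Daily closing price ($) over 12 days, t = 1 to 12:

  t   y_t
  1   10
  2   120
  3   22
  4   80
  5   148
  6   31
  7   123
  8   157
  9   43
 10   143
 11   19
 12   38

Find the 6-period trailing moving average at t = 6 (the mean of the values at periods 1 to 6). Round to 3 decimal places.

Sum of periods 1–6: 10 + 120 + 22 + 80 + 148 + 31 = 411
Divide by 6: 411 / 6 = 68.500

68.500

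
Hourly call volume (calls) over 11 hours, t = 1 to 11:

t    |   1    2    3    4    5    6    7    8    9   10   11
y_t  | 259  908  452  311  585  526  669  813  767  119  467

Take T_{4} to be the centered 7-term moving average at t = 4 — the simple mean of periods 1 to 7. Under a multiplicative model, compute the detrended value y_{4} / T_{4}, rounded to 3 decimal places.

0.587

Trend T_4 = (259 + 908 + 452 + 311 + 585 + 526 + 669) / 7 = 3710/7 = 530.00000
Ratio to trend: 311 / 530.00000 = 0.587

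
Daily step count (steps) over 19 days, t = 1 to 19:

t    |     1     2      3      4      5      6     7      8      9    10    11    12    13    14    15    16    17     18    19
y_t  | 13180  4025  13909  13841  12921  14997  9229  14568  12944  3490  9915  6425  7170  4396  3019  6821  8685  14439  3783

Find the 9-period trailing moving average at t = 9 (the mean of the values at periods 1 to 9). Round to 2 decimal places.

12179.33

Sum of periods 1–9: 13180 + 4025 + 13909 + 13841 + 12921 + 14997 + 9229 + 14568 + 12944 = 109614
Divide by 9: 109614 / 9 = 12179.33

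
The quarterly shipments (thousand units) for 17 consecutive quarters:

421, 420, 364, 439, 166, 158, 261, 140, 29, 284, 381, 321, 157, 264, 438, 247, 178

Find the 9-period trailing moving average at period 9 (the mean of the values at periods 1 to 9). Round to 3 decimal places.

Sum of periods 1–9: 421 + 420 + 364 + 439 + 166 + 158 + 261 + 140 + 29 = 2398
Divide by 9: 2398 / 9 = 266.444

266.444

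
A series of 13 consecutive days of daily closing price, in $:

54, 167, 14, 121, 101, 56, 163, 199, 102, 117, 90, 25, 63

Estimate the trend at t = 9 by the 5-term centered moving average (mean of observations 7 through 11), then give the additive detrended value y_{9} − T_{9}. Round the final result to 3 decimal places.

Trend T_9 = (163 + 199 + 102 + 117 + 90) / 5 = 671/5 = 134.20000
Detrended value: 102 − 134.20000 = -32.200

-32.200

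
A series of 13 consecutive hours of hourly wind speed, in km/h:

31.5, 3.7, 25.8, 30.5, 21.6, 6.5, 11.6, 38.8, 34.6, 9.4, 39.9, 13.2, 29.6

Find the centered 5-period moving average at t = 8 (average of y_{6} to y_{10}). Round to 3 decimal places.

20.180

Sum of periods 6–10: 6.5 + 11.6 + 38.8 + 34.6 + 9.4 = 100.9
Divide by 5: 100.9 / 5 = 20.180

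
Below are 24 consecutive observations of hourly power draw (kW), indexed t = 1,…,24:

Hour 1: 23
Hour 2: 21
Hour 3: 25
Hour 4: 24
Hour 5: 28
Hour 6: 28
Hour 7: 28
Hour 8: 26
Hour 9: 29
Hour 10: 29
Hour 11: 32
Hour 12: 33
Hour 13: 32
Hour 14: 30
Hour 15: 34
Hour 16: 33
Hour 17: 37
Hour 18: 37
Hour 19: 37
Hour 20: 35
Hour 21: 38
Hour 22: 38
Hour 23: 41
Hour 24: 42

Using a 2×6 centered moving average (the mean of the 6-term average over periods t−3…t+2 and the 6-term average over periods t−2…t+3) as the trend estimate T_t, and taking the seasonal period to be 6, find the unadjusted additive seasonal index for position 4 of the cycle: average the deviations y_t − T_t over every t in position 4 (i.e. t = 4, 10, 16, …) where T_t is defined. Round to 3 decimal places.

Season position 4 occurs at t = 4, 10, 16 (where T_t is defined).
t=4: T_4 = 25.25000; y_4 − T_4 = 24 − 25.25000 = -1.25000
t=10: T_10 = 29.83333; y_10 − T_10 = 29 − 29.83333 = -0.83333
t=16: T_16 = 34.25000; y_16 − T_16 = 33 − 34.25000 = -1.25000
Mean deviation: (-1.25000 + -0.83333 + -1.25000) / 3 = -1.111

-1.111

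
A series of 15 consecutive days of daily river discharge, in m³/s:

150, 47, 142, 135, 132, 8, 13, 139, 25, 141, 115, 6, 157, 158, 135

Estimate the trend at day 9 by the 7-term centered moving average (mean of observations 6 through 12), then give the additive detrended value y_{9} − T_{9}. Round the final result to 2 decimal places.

Trend T_9 = (8 + 13 + 139 + 25 + 141 + 115 + 6) / 7 = 447/7 = 63.8571
Detrended value: 25 − 63.8571 = -38.86

-38.86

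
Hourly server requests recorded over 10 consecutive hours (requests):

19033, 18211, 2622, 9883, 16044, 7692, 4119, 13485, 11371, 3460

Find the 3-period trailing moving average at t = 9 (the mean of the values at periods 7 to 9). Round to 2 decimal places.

9658.33

Sum of periods 7–9: 4119 + 13485 + 11371 = 28975
Divide by 3: 28975 / 3 = 9658.33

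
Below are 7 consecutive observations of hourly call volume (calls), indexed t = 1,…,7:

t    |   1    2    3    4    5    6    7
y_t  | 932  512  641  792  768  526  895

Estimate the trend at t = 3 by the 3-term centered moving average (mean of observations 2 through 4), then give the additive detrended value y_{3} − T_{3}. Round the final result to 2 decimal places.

Trend T_3 = (512 + 641 + 792) / 3 = 1945/3 = 648.3333
Detrended value: 641 − 648.3333 = -7.33

-7.33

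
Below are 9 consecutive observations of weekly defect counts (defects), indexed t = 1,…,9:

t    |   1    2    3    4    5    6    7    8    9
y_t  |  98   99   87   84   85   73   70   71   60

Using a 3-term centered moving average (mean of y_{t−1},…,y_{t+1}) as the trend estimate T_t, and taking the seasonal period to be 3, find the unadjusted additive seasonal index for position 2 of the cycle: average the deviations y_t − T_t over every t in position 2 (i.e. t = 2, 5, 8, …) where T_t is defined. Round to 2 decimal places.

4.22

Season position 2 occurs at t = 2, 5, 8 (where T_t is defined).
t=2: T_2 = 94.6667; y_2 − T_2 = 99 − 94.6667 = 4.3333
t=5: T_5 = 80.6667; y_5 − T_5 = 85 − 80.6667 = 4.3333
t=8: T_8 = 67.0000; y_8 − T_8 = 71 − 67.0000 = 4.0000
Mean deviation: (4.3333 + 4.3333 + 4.0000) / 3 = 4.22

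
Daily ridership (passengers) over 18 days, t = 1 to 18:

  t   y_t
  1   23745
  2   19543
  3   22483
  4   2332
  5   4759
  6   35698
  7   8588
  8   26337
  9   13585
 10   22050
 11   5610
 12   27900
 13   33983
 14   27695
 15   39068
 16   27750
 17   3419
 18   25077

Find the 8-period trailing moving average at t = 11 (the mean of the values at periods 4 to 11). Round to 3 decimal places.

14869.875

Sum of periods 4–11: 2332 + 4759 + 35698 + 8588 + 26337 + 13585 + 22050 + 5610 = 118959
Divide by 8: 118959 / 8 = 14869.875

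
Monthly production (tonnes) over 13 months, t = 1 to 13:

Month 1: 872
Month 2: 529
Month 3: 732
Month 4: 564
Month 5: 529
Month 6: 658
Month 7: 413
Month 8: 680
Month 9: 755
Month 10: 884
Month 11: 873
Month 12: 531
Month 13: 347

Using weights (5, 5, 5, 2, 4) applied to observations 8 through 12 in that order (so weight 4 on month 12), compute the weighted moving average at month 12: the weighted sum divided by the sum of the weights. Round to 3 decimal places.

Weighted sum: 5·680 + 5·755 + 5·884 + 2·873 + 4·531 = 3400 + 3775 + 4420 + 1746 + 2124 = 15465
Weight total: 5 + 5 + 5 + 2 + 4 = 21
WMA = 15465 / 21 = 736.429

736.429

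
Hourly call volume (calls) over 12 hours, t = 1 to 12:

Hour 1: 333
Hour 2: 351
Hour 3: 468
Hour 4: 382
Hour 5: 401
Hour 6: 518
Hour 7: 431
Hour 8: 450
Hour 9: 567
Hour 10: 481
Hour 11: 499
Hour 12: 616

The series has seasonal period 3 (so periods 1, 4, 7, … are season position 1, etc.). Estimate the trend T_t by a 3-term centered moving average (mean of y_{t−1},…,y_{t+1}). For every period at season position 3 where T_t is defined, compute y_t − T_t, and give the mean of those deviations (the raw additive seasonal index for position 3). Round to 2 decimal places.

Season position 3 occurs at t = 3, 6, 9 (where T_t is defined).
t=3: T_3 = 400.3333; y_3 − T_3 = 468 − 400.3333 = 67.6667
t=6: T_6 = 450.0000; y_6 − T_6 = 518 − 450.0000 = 68.0000
t=9: T_9 = 499.3333; y_9 − T_9 = 567 − 499.3333 = 67.6667
Mean deviation: (67.6667 + 68.0000 + 67.6667) / 3 = 67.78

67.78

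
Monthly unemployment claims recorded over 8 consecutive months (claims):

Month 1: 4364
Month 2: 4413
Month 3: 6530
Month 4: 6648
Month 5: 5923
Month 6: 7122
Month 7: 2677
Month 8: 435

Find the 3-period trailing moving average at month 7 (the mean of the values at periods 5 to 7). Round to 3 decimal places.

5240.667

Sum of periods 5–7: 5923 + 7122 + 2677 = 15722
Divide by 3: 15722 / 3 = 5240.667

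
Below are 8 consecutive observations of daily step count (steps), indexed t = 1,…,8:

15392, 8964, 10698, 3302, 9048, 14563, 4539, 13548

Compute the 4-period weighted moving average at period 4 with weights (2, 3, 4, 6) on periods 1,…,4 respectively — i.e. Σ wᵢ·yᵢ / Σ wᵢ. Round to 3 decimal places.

Weighted sum: 2·15392 + 3·8964 + 4·10698 + 6·3302 = 30784 + 26892 + 42792 + 19812 = 120280
Weight total: 2 + 3 + 4 + 6 = 15
WMA = 120280 / 15 = 8018.667

8018.667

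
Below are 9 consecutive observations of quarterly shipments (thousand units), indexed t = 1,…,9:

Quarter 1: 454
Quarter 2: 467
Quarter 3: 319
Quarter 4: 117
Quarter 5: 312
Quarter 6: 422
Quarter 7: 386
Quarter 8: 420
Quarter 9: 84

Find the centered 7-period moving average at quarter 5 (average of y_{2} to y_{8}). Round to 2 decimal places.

349.00

Sum of periods 2–8: 467 + 319 + 117 + 312 + 422 + 386 + 420 = 2443
Divide by 7: 2443 / 7 = 349.00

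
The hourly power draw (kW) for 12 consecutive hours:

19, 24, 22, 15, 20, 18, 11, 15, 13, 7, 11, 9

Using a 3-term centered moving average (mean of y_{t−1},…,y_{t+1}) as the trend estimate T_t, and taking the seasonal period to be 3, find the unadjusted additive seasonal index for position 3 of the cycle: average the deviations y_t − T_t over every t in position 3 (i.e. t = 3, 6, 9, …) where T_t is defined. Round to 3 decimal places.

1.556

Season position 3 occurs at t = 3, 6, 9 (where T_t is defined).
t=3: T_3 = 20.33333; y_3 − T_3 = 22 − 20.33333 = 1.66667
t=6: T_6 = 16.33333; y_6 − T_6 = 18 − 16.33333 = 1.66667
t=9: T_9 = 11.66667; y_9 − T_9 = 13 − 11.66667 = 1.33333
Mean deviation: (1.66667 + 1.66667 + 1.33333) / 3 = 1.556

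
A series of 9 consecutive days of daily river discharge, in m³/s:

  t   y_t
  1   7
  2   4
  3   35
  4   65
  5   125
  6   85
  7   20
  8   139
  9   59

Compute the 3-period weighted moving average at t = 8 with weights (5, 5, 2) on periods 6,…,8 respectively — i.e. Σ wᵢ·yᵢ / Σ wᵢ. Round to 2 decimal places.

Weighted sum: 5·85 + 5·20 + 2·139 = 425 + 100 + 278 = 803
Weight total: 5 + 5 + 2 = 12
WMA = 803 / 12 = 66.92

66.92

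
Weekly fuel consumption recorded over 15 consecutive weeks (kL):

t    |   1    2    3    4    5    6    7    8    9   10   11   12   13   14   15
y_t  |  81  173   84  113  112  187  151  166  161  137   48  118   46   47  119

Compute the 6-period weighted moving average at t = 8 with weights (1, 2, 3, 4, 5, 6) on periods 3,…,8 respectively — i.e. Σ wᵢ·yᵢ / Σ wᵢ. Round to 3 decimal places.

149.762

Weighted sum: 1·84 + 2·113 + 3·112 + 4·187 + 5·151 + 6·166 = 84 + 226 + 336 + 748 + 755 + 996 = 3145
Weight total: 1 + 2 + 3 + 4 + 5 + 6 = 21
WMA = 3145 / 21 = 149.762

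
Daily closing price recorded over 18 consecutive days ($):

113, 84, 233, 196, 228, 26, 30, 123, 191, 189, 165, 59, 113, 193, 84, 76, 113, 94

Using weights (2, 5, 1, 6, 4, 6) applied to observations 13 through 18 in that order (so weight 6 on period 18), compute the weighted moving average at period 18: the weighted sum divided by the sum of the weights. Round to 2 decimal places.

114.46

Weighted sum: 2·113 + 5·193 + 1·84 + 6·76 + 4·113 + 6·94 = 226 + 965 + 84 + 456 + 452 + 564 = 2747
Weight total: 2 + 5 + 1 + 6 + 4 + 6 = 24
WMA = 2747 / 24 = 114.46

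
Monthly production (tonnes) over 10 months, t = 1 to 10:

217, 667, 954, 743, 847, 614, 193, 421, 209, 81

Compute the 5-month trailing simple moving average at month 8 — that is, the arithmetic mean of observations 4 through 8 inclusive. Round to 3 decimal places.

563.600

Sum of periods 4–8: 743 + 847 + 614 + 193 + 421 = 2818
Divide by 5: 2818 / 5 = 563.600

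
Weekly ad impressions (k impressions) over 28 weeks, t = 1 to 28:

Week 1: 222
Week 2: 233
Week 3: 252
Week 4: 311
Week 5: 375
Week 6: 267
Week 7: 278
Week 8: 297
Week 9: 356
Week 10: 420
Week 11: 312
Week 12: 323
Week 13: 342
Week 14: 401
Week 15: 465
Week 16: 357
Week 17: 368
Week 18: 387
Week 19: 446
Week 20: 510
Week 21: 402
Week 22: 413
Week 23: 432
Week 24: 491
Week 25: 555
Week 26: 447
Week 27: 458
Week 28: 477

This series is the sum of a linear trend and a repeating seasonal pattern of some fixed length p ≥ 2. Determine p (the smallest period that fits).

First differences y_{t+1} − y_t: 11, 19, 59, 64, -108, 11, 19, 59, 64, -108, 11, 19, …
The difference pattern repeats every 5 terms and not for any smaller step, so p = 5.

5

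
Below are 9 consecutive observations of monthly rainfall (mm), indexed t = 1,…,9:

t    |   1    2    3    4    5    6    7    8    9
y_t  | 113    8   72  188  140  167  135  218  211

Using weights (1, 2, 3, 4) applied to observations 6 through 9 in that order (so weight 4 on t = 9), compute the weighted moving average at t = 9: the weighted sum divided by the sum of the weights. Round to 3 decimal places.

Weighted sum: 1·167 + 2·135 + 3·218 + 4·211 = 167 + 270 + 654 + 844 = 1935
Weight total: 1 + 2 + 3 + 4 = 10
WMA = 1935 / 10 = 193.500

193.500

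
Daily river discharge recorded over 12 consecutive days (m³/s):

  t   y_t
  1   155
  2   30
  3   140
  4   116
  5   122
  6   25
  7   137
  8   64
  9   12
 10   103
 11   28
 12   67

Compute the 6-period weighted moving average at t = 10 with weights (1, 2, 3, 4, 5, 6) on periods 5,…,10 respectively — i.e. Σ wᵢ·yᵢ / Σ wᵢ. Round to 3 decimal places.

Weighted sum: 1·122 + 2·25 + 3·137 + 4·64 + 5·12 + 6·103 = 122 + 50 + 411 + 256 + 60 + 618 = 1517
Weight total: 1 + 2 + 3 + 4 + 5 + 6 = 21
WMA = 1517 / 21 = 72.238

72.238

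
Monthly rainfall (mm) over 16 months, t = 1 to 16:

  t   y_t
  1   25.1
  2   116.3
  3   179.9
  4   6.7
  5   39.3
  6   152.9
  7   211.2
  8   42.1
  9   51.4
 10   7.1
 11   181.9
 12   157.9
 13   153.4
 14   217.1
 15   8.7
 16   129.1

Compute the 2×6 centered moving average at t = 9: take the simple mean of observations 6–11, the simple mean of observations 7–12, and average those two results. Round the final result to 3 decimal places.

108.183

Sum over 6–11: 152.9 + 211.2 + 42.1 + 51.4 + 7.1 + 181.9 = 646.6
Sum over 7–12: 211.2 + 42.1 + 51.4 + 7.1 + 181.9 + 157.9 = 651.6
CMA at t=9 = (646.6 + 651.6) / (2·6) = 1298.2 / 12 = 108.183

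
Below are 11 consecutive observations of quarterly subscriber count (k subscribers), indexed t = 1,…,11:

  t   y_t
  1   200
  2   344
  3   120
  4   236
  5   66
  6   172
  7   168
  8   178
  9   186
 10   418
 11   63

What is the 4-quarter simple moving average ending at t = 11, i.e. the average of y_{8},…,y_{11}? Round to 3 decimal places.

211.250

Sum of periods 8–11: 178 + 186 + 418 + 63 = 845
Divide by 4: 845 / 4 = 211.250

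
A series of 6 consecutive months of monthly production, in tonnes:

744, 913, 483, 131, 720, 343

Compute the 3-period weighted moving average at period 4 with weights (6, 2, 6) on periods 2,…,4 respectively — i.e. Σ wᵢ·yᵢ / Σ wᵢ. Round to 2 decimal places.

516.43

Weighted sum: 6·913 + 2·483 + 6·131 = 5478 + 966 + 786 = 7230
Weight total: 6 + 2 + 6 = 14
WMA = 7230 / 14 = 516.43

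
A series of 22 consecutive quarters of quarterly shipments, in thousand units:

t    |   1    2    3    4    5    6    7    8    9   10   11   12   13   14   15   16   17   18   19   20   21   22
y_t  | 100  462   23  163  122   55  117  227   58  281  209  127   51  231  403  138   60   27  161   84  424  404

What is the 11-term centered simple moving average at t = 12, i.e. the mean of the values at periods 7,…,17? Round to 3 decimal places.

Sum of periods 7–17: 117 + 227 + 58 + 281 + 209 + 127 + 51 + 231 + 403 + 138 + 60 = 1902
Divide by 11: 1902 / 11 = 172.909

172.909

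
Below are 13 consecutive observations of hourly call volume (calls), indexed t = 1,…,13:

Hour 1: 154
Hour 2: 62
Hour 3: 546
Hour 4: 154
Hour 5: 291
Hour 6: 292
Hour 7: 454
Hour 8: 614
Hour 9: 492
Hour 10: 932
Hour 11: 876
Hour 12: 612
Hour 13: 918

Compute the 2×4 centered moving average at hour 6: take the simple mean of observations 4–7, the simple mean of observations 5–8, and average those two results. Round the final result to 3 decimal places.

Sum over 4–7: 154 + 291 + 292 + 454 = 1191
Sum over 5–8: 291 + 292 + 454 + 614 = 1651
CMA at t=6 = (1191 + 1651) / (2·4) = 2842 / 8 = 355.250

355.250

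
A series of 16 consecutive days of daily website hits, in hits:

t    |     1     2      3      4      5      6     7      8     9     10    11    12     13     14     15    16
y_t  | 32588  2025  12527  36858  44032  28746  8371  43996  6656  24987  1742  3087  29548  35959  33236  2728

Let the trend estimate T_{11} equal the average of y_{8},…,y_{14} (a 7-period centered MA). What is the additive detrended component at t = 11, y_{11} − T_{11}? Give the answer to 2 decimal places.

Trend T_11 = (43996 + 6656 + 24987 + 1742 + 3087 + 29548 + 35959) / 7 = 145975/7 = 20853.5714
Detrended value: 1742 − 20853.5714 = -19111.57

-19111.57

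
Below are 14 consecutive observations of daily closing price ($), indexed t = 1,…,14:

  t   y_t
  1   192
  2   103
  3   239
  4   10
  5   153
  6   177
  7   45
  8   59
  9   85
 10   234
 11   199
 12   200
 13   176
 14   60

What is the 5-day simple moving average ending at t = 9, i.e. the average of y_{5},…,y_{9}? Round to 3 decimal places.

103.800

Sum of periods 5–9: 153 + 177 + 45 + 59 + 85 = 519
Divide by 5: 519 / 5 = 103.800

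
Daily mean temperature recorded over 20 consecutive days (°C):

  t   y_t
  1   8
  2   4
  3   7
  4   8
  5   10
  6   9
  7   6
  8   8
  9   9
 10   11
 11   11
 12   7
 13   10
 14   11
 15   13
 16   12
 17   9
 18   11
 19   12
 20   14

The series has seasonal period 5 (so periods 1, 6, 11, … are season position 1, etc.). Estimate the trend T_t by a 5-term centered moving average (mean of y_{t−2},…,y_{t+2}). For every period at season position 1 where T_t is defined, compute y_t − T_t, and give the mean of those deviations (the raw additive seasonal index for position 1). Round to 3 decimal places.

1.000

Season position 1 occurs at t = 6, 11, 16 (where T_t is defined).
t=6: T_6 = 8.20000; y_6 − T_6 = 9 − 8.20000 = 0.80000
t=11: T_11 = 9.60000; y_11 − T_11 = 11 − 9.60000 = 1.40000
t=16: T_16 = 11.20000; y_16 − T_16 = 12 − 11.20000 = 0.80000
Mean deviation: (0.80000 + 1.40000 + 0.80000) / 3 = 1.000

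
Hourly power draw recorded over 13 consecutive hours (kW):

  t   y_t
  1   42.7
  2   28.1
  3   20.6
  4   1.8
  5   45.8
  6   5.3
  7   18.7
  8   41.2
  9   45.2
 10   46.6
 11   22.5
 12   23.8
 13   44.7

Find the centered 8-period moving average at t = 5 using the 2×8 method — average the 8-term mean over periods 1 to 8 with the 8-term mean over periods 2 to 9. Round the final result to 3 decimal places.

Sum over 1–8: 42.7 + 28.1 + 20.6 + 1.8 + 45.8 + 5.3 + 18.7 + 41.2 = 204.2
Sum over 2–9: 28.1 + 20.6 + 1.8 + 45.8 + 5.3 + 18.7 + 41.2 + 45.2 = 206.7
CMA at t=5 = (204.2 + 206.7) / (2·8) = 410.9 / 16 = 25.681

25.681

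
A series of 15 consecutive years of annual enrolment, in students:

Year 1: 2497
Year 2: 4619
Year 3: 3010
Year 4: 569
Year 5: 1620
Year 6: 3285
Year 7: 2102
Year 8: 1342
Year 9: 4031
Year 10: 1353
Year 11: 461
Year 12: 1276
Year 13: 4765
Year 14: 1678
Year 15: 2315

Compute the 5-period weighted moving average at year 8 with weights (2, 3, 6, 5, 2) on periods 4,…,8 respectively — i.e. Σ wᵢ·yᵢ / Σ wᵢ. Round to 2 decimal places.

Weighted sum: 2·569 + 3·1620 + 6·3285 + 5·2102 + 2·1342 = 1138 + 4860 + 19710 + 10510 + 2684 = 38902
Weight total: 2 + 3 + 6 + 5 + 2 = 18
WMA = 38902 / 18 = 2161.22

2161.22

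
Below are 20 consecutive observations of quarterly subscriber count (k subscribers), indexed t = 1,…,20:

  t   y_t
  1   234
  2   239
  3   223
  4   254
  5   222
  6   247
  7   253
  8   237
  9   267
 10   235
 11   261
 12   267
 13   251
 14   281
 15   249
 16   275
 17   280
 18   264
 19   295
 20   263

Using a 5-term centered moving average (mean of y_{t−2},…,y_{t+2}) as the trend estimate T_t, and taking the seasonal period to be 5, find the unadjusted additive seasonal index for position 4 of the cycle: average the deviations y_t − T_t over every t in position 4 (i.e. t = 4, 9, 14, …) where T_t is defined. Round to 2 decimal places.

Season position 4 occurs at t = 4, 9, 14 (where T_t is defined).
t=4: T_4 = 237.0000; y_4 − T_4 = 254 − 237.0000 = 17.0000
t=9: T_9 = 250.6000; y_9 − T_9 = 267 − 250.6000 = 16.4000
t=14: T_14 = 264.6000; y_14 − T_14 = 281 − 264.6000 = 16.4000
Mean deviation: (17.0000 + 16.4000 + 16.4000) / 3 = 16.60

16.60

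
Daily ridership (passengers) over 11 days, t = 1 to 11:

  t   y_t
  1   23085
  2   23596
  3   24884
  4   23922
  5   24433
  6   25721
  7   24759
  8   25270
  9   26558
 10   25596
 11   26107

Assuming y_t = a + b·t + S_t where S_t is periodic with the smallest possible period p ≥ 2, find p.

3

First differences y_{t+1} − y_t: 511, 1288, -962, 511, 1288, -962, 511, 1288, …
The difference pattern repeats every 3 terms and not for any smaller step, so p = 3.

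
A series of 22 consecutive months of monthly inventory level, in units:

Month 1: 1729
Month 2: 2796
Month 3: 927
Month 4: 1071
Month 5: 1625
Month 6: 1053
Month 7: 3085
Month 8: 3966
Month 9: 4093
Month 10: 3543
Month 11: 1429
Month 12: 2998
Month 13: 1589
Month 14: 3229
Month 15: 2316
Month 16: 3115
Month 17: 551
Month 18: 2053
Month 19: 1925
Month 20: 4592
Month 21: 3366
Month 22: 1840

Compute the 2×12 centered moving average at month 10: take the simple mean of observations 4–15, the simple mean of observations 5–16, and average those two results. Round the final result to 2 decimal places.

Sum over 4–15: 1071 + 1625 + 1053 + 3085 + 3966 + 4093 + 3543 + 1429 + 2998 + 1589 + 3229 + 2316 = 29997
Sum over 5–16: 1625 + 1053 + 3085 + 3966 + 4093 + 3543 + 1429 + 2998 + 1589 + 3229 + 2316 + 3115 = 32041
CMA at t=10 = (29997 + 32041) / (2·12) = 62038 / 24 = 2584.92

2584.92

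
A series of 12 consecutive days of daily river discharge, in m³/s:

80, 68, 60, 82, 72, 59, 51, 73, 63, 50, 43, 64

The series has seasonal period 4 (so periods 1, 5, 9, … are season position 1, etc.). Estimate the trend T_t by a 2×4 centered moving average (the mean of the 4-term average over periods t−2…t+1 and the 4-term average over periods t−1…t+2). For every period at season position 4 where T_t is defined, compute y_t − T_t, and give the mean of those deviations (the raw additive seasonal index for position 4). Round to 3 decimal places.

12.625

Season position 4 occurs at t = 4, 8 (where T_t is defined).
t=4: T_4 = 69.37500; y_4 − T_4 = 82 − 69.37500 = 12.62500
t=8: T_8 = 60.37500; y_8 − T_8 = 73 − 60.37500 = 12.62500
Mean deviation: (12.62500 + 12.62500) / 2 = 12.625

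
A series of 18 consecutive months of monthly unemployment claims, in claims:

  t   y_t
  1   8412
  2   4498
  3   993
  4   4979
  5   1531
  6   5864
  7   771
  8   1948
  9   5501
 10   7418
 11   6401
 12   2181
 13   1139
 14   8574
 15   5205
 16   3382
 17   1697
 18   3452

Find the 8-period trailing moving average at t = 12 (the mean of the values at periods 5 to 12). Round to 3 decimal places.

3951.875

Sum of periods 5–12: 1531 + 5864 + 771 + 1948 + 5501 + 7418 + 6401 + 2181 = 31615
Divide by 8: 31615 / 8 = 3951.875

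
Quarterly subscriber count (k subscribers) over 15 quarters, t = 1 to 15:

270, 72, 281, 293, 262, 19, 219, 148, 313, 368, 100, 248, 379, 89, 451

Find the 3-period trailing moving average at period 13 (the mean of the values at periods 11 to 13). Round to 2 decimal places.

242.33

Sum of periods 11–13: 100 + 248 + 379 = 727
Divide by 3: 727 / 3 = 242.33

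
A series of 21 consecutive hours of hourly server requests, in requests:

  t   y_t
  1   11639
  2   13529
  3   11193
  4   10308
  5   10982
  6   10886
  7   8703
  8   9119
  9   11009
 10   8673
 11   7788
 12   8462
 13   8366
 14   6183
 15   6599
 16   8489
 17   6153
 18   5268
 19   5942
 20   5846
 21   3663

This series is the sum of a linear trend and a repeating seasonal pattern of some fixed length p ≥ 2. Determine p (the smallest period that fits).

First differences y_{t+1} − y_t: 1890, -2336, -885, 674, -96, -2183, 416, 1890, -2336, -885, 674, -96, -2183, 416, 1890, -2336, …
The difference pattern repeats every 7 terms and not for any smaller step, so p = 7.

7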